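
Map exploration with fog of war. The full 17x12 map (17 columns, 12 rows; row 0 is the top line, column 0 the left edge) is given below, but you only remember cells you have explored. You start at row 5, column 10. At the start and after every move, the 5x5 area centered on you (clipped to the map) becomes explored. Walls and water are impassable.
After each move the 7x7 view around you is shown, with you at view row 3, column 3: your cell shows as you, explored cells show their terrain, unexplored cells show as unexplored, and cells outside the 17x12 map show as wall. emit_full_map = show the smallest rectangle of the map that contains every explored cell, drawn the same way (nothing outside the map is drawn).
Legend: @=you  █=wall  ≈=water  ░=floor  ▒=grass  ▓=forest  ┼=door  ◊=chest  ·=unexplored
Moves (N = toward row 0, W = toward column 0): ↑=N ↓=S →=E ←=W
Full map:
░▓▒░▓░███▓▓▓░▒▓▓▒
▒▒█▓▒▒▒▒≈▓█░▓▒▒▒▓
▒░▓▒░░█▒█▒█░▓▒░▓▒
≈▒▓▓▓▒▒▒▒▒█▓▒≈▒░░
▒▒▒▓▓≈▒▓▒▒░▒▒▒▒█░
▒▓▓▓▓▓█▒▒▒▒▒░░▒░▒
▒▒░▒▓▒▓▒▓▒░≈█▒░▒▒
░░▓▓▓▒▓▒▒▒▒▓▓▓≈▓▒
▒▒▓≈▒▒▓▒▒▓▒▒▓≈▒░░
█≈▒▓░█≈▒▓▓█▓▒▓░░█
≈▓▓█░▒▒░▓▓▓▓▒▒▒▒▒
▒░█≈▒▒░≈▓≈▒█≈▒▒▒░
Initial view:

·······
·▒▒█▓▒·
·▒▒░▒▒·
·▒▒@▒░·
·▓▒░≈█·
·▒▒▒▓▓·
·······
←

·······
·▒▒▒█▓▒
·▓▒▒░▒▒
·▒▒@▒▒░
·▒▓▒░≈█
·▒▒▒▒▓▓
·······

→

·······
▒▒▒█▓▒·
▓▒▒░▒▒·
▒▒▒@▒░·
▒▓▒░≈█·
▒▒▒▒▓▓·
·······

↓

▒▒▒█▓▒·
▓▒▒░▒▒·
▒▒▒▒▒░·
▒▓▒@≈█·
▒▒▒▒▓▓·
·▒▓▒▒▓·
·······

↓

▓▒▒░▒▒·
▒▒▒▒▒░·
▒▓▒░≈█·
▒▒▒@▓▓·
·▒▓▒▒▓·
·▓▓█▓▒·
·······

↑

▒▒▒█▓▒·
▓▒▒░▒▒·
▒▒▒▒▒░·
▒▓▒@≈█·
▒▒▒▒▓▓·
·▒▓▒▒▓·
·▓▓█▓▒·

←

·▒▒▒█▓▒
·▓▒▒░▒▒
·▒▒▒▒▒░
·▒▓@░≈█
·▒▒▒▒▓▓
·▒▒▓▒▒▓
··▓▓█▓▒

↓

·▓▒▒░▒▒
·▒▒▒▒▒░
·▒▓▒░≈█
·▒▒@▒▓▓
·▒▒▓▒▒▓
·▒▓▓█▓▒
·······

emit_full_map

▒▒▒█▓▒
▓▒▒░▒▒
▒▒▒▒▒░
▒▓▒░≈█
▒▒@▒▓▓
▒▒▓▒▒▓
▒▓▓█▓▒

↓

·▒▒▒▒▒░
·▒▓▒░≈█
·▒▒▒▒▓▓
·▒▒@▒▒▓
·▒▓▓█▓▒
·░▓▓▓▓·
·······

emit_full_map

▒▒▒█▓▒
▓▒▒░▒▒
▒▒▒▒▒░
▒▓▒░≈█
▒▒▒▒▓▓
▒▒@▒▒▓
▒▓▓█▓▒
░▓▓▓▓·


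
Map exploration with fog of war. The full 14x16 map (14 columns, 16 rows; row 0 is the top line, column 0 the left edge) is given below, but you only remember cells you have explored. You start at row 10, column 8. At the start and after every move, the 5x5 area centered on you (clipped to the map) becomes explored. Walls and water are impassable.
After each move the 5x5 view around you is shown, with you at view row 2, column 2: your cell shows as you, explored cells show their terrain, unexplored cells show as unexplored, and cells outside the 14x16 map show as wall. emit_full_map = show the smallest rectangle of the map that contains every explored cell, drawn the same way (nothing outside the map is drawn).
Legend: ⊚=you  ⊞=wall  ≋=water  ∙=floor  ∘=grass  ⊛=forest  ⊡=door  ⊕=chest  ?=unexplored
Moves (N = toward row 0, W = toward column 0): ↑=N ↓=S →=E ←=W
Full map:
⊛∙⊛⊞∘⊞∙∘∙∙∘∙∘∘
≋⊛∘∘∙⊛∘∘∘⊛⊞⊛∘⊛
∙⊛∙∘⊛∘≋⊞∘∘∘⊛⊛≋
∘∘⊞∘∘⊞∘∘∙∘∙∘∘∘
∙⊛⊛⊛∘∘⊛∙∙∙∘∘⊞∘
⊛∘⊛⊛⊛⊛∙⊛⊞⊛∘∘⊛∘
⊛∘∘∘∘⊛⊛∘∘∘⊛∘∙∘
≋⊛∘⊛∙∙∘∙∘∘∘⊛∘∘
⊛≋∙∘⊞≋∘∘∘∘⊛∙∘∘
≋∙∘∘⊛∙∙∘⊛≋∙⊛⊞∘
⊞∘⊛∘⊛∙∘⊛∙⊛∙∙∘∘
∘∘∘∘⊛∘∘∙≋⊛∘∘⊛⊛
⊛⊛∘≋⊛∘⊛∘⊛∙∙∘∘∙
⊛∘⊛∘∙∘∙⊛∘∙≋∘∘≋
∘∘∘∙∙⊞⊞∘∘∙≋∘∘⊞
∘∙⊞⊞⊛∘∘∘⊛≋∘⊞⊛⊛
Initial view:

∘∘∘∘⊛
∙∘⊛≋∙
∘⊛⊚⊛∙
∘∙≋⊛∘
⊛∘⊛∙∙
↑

∘∙∘∘∘
∘∘∘∘⊛
∙∘⊚≋∙
∘⊛∙⊛∙
∘∙≋⊛∘

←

∙∘∙∘∘
≋∘∘∘∘
∙∙⊚⊛≋
∙∘⊛∙⊛
∘∘∙≋⊛

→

∘∙∘∘∘
∘∘∘∘⊛
∙∘⊚≋∙
∘⊛∙⊛∙
∘∙≋⊛∘

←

∙∘∙∘∘
≋∘∘∘∘
∙∙⊚⊛≋
∙∘⊛∙⊛
∘∘∙≋⊛

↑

⊛⊛∘∘∘
∙∘∙∘∘
≋∘⊚∘∘
∙∙∘⊛≋
∙∘⊛∙⊛

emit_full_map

⊛⊛∘∘∘?
∙∘∙∘∘∘
≋∘⊚∘∘⊛
∙∙∘⊛≋∙
∙∘⊛∙⊛∙
∘∘∙≋⊛∘
?⊛∘⊛∙∙

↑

⊛∙⊛⊞⊛
⊛⊛∘∘∘
∙∘⊚∘∘
≋∘∘∘∘
∙∙∘⊛≋

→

∙⊛⊞⊛∘
⊛∘∘∘⊛
∘∙⊚∘∘
∘∘∘∘⊛
∙∘⊛≋∙

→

⊛⊞⊛∘∘
∘∘∘⊛∘
∙∘⊚∘⊛
∘∘∘⊛∙
∘⊛≋∙⊛

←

∙⊛⊞⊛∘
⊛∘∘∘⊛
∘∙⊚∘∘
∘∘∘∘⊛
∙∘⊛≋∙

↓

⊛∘∘∘⊛
∘∙∘∘∘
∘∘⊚∘⊛
∙∘⊛≋∙
∘⊛∙⊛∙

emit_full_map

⊛∙⊛⊞⊛∘∘
⊛⊛∘∘∘⊛∘
∙∘∙∘∘∘⊛
≋∘∘⊚∘⊛∙
∙∙∘⊛≋∙⊛
∙∘⊛∙⊛∙?
∘∘∙≋⊛∘?
?⊛∘⊛∙∙?


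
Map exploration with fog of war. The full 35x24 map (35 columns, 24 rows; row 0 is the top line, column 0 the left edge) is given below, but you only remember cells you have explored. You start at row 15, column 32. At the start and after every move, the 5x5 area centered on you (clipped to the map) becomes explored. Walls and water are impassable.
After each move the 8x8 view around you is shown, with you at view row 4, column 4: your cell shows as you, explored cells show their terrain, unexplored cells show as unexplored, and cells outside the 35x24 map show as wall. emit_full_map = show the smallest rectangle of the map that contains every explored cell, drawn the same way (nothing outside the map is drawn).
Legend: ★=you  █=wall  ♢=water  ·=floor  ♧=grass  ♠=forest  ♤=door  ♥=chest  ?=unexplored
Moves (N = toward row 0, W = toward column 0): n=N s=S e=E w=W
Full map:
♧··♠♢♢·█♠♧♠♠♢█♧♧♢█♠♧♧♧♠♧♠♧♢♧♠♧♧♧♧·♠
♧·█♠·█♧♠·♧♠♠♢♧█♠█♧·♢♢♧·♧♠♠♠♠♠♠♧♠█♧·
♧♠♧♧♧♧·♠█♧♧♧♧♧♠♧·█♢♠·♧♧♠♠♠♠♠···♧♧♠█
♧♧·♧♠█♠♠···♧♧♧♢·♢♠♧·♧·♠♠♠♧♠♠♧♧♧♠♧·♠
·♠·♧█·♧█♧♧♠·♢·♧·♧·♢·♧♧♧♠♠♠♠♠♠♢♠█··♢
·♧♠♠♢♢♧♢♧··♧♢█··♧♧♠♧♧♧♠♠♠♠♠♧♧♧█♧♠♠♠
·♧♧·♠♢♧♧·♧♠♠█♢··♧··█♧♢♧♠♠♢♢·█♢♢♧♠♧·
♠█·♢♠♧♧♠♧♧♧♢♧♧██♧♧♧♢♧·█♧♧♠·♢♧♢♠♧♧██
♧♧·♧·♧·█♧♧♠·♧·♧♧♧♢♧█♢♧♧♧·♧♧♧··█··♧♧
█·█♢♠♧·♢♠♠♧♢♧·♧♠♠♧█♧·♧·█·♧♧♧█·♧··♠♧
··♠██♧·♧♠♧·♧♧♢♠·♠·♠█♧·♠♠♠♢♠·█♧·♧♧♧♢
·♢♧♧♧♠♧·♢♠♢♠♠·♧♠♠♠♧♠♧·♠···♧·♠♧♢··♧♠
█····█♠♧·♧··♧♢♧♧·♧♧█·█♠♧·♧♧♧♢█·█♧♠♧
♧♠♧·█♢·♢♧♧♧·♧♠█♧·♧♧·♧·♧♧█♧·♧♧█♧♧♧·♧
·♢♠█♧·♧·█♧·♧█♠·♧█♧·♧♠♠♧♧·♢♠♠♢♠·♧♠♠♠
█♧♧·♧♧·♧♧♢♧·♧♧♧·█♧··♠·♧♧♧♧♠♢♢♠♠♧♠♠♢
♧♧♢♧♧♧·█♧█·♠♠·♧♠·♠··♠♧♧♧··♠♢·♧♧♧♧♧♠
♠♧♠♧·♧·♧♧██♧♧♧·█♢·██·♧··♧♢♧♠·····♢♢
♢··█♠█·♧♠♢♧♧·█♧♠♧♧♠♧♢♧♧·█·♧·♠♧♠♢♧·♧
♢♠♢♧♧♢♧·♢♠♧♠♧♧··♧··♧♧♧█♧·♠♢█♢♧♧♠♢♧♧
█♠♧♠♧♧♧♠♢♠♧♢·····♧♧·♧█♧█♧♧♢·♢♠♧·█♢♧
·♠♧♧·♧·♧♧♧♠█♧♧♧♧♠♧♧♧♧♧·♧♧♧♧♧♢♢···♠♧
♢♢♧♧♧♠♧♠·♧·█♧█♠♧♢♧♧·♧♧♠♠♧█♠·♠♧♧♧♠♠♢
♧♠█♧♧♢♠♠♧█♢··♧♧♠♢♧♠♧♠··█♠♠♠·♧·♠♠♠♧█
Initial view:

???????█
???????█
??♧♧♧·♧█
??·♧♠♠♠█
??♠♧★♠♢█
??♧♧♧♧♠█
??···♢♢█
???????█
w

????????
????????
??█♧♧♧·♧
??♠·♧♠♠♠
??♠♠★♠♠♢
??♧♧♧♧♧♠
??····♢♢
????????

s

????????
??█♧♧♧·♧
??♠·♧♠♠♠
??♠♠♧♠♠♢
??♧♧★♧♧♠
??····♢♢
??♧♠♢♧·?
????????

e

???????█
?█♧♧♧·♧█
?♠·♧♠♠♠█
?♠♠♧♠♠♢█
?♧♧♧★♧♠█
?····♢♢█
?♧♠♢♧·♧█
???????█

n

???????█
???????█
?█♧♧♧·♧█
?♠·♧♠♠♠█
?♠♠♧★♠♢█
?♧♧♧♧♧♠█
?····♢♢█
?♧♠♢♧·♧█

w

????????
????????
??█♧♧♧·♧
??♠·♧♠♠♠
??♠♠★♠♠♢
??♧♧♧♧♧♠
??····♢♢
??♧♠♢♧·♧

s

????????
??█♧♧♧·♧
??♠·♧♠♠♠
??♠♠♧♠♠♢
??♧♧★♧♧♠
??····♢♢
??♧♠♢♧·♧
????????

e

???????█
?█♧♧♧·♧█
?♠·♧♠♠♠█
?♠♠♧♠♠♢█
?♧♧♧★♧♠█
?····♢♢█
?♧♠♢♧·♧█
???????█

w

????????
??█♧♧♧·♧
??♠·♧♠♠♠
??♠♠♧♠♠♢
??♧♧★♧♧♠
??····♢♢
??♧♠♢♧·♧
????????

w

????????
???█♧♧♧·
??♢♠·♧♠♠
??♢♠♠♧♠♠
??·♧★♧♧♧
??·····♢
??♠♧♠♢♧·
????????

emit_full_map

?█♧♧♧·♧
♢♠·♧♠♠♠
♢♠♠♧♠♠♢
·♧★♧♧♧♠
·····♢♢
♠♧♠♢♧·♧

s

???█♧♧♧·
??♢♠·♧♠♠
??♢♠♠♧♠♠
??·♧♧♧♧♧
??··★··♢
??♠♧♠♢♧·
??♢♧♧♠♢?
????????

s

??♢♠·♧♠♠
??♢♠♠♧♠♠
??·♧♧♧♧♧
??·····♢
??♠♧★♢♧·
??♢♧♧♠♢?
??♢♠♧·█?
????????

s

??♢♠♠♧♠♠
??·♧♧♧♧♧
??·····♢
??♠♧♠♢♧·
??♢♧★♠♢?
??♢♠♧·█?
??♢♢···?
????????

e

?♢♠♠♧♠♠♢
?·♧♧♧♧♧♠
?·····♢♢
?♠♧♠♢♧·♧
?♢♧♧★♢♧?
?♢♠♧·█♢?
?♢♢···♠?
????????

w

??♢♠♠♧♠♠
??·♧♧♧♧♧
??·····♢
??♠♧♠♢♧·
??♢♧★♠♢♧
??♢♠♧·█♢
??♢♢···♠
????????

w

???♢♠♠♧♠
???·♧♧♧♧
??♠·····
??·♠♧♠♢♧
??█♢★♧♠♢
??·♢♠♧·█
??♧♢♢···
????????

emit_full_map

??█♧♧♧·♧
?♢♠·♧♠♠♠
?♢♠♠♧♠♠♢
?·♧♧♧♧♧♠
♠·····♢♢
·♠♧♠♢♧·♧
█♢★♧♠♢♧?
·♢♠♧·█♢?
♧♢♢···♠?

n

???♢♠·♧♠
???♢♠♠♧♠
??♢·♧♧♧♧
??♠·····
??·♠★♠♢♧
??█♢♧♧♠♢
??·♢♠♧·█
??♧♢♢···

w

????♢♠·♧
????♢♠♠♧
??♠♢·♧♧♧
??♧♠····
??♧·★♧♠♢
??♢█♢♧♧♠
??♢·♢♠♧·
???♧♢♢··

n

?????█♧♧
????♢♠·♧
??♠♢♢♠♠♧
??♠♢·♧♧♧
??♧♠★···
??♧·♠♧♠♢
??♢█♢♧♧♠
??♢·♢♠♧·

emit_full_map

???█♧♧♧·♧
??♢♠·♧♠♠♠
♠♢♢♠♠♧♠♠♢
♠♢·♧♧♧♧♧♠
♧♠★····♢♢
♧·♠♧♠♢♧·♧
♢█♢♧♧♠♢♧?
♢·♢♠♧·█♢?
?♧♢♢···♠?


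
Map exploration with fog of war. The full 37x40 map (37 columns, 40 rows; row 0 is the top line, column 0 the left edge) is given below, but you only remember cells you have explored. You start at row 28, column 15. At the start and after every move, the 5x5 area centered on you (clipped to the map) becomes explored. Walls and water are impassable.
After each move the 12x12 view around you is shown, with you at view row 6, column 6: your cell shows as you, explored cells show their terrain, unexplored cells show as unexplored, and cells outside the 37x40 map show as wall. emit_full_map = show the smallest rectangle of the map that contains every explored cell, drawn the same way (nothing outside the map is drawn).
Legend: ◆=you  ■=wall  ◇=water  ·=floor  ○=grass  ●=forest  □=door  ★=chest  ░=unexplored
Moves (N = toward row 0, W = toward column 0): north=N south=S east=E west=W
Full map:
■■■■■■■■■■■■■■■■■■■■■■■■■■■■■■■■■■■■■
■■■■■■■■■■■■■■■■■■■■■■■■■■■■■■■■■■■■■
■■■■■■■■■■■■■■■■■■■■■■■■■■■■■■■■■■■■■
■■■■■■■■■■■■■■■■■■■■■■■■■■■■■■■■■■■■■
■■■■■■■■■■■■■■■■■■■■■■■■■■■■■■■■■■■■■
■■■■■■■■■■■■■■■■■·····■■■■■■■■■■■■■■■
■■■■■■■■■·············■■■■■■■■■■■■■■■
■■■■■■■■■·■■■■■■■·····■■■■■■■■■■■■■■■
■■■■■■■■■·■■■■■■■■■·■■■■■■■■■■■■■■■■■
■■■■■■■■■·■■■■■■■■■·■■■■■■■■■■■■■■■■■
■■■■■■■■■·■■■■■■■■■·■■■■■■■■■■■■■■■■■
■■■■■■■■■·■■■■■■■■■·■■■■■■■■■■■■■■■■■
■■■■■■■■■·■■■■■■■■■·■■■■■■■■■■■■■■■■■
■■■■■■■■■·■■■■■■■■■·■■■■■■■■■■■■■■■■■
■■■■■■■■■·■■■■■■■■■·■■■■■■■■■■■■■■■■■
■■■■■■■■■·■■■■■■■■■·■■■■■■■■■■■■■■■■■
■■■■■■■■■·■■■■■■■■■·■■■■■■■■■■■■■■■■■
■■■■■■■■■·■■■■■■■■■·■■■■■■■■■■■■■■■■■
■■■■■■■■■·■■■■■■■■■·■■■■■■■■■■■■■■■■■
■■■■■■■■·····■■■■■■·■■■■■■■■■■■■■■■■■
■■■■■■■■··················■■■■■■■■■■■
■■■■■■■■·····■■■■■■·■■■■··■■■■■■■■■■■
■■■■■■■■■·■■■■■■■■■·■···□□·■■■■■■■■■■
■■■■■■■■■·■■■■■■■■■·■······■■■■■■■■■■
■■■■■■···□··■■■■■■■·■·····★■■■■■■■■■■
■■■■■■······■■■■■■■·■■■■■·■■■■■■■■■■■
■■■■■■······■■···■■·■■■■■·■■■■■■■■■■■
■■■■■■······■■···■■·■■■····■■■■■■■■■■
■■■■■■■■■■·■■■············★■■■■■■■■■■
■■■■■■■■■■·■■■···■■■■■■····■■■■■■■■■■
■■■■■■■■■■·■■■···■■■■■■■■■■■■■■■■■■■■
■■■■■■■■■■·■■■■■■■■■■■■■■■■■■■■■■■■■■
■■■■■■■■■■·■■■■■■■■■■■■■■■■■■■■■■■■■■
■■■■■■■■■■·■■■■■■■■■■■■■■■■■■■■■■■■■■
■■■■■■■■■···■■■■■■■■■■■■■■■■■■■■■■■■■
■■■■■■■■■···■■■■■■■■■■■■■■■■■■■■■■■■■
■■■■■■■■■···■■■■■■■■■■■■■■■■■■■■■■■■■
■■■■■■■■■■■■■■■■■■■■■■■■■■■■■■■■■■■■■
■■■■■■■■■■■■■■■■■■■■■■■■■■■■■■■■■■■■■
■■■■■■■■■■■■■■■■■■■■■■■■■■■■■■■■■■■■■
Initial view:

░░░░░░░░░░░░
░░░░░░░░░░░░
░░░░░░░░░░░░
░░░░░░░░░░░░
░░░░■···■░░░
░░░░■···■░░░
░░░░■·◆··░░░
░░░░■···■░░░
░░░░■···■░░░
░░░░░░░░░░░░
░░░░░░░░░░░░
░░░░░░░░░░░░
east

░░░░░░░░░░░░
░░░░░░░░░░░░
░░░░░░░░░░░░
░░░░░░░░░░░░
░░░■···■■░░░
░░░■···■■░░░
░░░■··◆··░░░
░░░■···■■░░░
░░░■···■■░░░
░░░░░░░░░░░░
░░░░░░░░░░░░
░░░░░░░░░░░░

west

░░░░░░░░░░░░
░░░░░░░░░░░░
░░░░░░░░░░░░
░░░░░░░░░░░░
░░░░■···■■░░
░░░░■···■■░░
░░░░■·◆···░░
░░░░■···■■░░
░░░░■···■■░░
░░░░░░░░░░░░
░░░░░░░░░░░░
░░░░░░░░░░░░

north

░░░░░░░░░░░░
░░░░░░░░░░░░
░░░░░░░░░░░░
░░░░░░░░░░░░
░░░░■■■■■░░░
░░░░■···■■░░
░░░░■·◆·■■░░
░░░░■·····░░
░░░░■···■■░░
░░░░■···■■░░
░░░░░░░░░░░░
░░░░░░░░░░░░

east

░░░░░░░░░░░░
░░░░░░░░░░░░
░░░░░░░░░░░░
░░░░░░░░░░░░
░░░■■■■■■░░░
░░░■···■■░░░
░░░■··◆■■░░░
░░░■·····░░░
░░░■···■■░░░
░░░■···■■░░░
░░░░░░░░░░░░
░░░░░░░░░░░░

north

░░░░░░░░░░░░
░░░░░░░░░░░░
░░░░░░░░░░░░
░░░░░░░░░░░░
░░░░■■■■■░░░
░░░■■■■■■░░░
░░░■··◆■■░░░
░░░■···■■░░░
░░░■·····░░░
░░░■···■■░░░
░░░■···■■░░░
░░░░░░░░░░░░

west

░░░░░░░░░░░░
░░░░░░░░░░░░
░░░░░░░░░░░░
░░░░░░░░░░░░
░░░░■■■■■■░░
░░░░■■■■■■░░
░░░░■·◆·■■░░
░░░░■···■■░░
░░░░■·····░░
░░░░■···■■░░
░░░░■···■■░░
░░░░░░░░░░░░

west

░░░░░░░░░░░░
░░░░░░░░░░░░
░░░░░░░░░░░░
░░░░░░░░░░░░
░░░░■■■■■■■░
░░░░■■■■■■■░
░░░░■■◆··■■░
░░░░■■···■■░
░░░░■■·····░
░░░░░■···■■░
░░░░░■···■■░
░░░░░░░░░░░░

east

░░░░░░░░░░░░
░░░░░░░░░░░░
░░░░░░░░░░░░
░░░░░░░░░░░░
░░░■■■■■■■░░
░░░■■■■■■■░░
░░░■■·◆·■■░░
░░░■■···■■░░
░░░■■·····░░
░░░░■···■■░░
░░░░■···■■░░
░░░░░░░░░░░░

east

░░░░░░░░░░░░
░░░░░░░░░░░░
░░░░░░░░░░░░
░░░░░░░░░░░░
░░■■■■■■■░░░
░░■■■■■■■░░░
░░■■··◆■■░░░
░░■■···■■░░░
░░■■·····░░░
░░░■···■■░░░
░░░■···■■░░░
░░░░░░░░░░░░

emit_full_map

■■■■■■■
■■■■■■■
■■··◆■■
■■···■■
■■·····
░■···■■
░■···■■

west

░░░░░░░░░░░░
░░░░░░░░░░░░
░░░░░░░░░░░░
░░░░░░░░░░░░
░░░■■■■■■■░░
░░░■■■■■■■░░
░░░■■·◆·■■░░
░░░■■···■■░░
░░░■■·····░░
░░░░■···■■░░
░░░░■···■■░░
░░░░░░░░░░░░

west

░░░░░░░░░░░░
░░░░░░░░░░░░
░░░░░░░░░░░░
░░░░░░░░░░░░
░░░░■■■■■■■░
░░░░■■■■■■■░
░░░░■■◆··■■░
░░░░■■···■■░
░░░░■■·····░
░░░░░■···■■░
░░░░░■···■■░
░░░░░░░░░░░░


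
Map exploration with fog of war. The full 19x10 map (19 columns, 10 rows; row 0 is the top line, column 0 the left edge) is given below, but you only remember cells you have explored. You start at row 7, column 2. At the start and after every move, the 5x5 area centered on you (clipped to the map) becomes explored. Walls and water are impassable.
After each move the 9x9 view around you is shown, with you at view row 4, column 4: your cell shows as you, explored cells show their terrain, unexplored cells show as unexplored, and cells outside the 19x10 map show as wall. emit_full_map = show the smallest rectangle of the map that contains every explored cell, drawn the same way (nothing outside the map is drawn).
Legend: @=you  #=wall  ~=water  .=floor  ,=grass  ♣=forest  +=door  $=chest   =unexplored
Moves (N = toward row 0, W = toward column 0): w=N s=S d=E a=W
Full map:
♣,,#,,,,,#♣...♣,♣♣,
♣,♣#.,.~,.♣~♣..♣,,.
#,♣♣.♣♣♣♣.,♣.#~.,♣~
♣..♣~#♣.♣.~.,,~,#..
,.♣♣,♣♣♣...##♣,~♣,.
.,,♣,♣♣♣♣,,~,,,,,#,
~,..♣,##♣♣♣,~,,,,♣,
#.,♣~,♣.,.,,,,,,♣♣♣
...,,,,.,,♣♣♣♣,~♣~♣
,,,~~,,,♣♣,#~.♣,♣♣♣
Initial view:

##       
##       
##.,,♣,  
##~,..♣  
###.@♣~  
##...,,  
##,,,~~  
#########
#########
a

###      
###      
###.,,♣, 
###~,..♣ 
####@,♣~ 
###...,, 
###,,,~~ 
#########
#########

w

###      
###      
###,.♣♣  
###.,,♣, 
###~@..♣ 
####.,♣~ 
###...,, 
###,,,~~ 
#########

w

###      
###      
###♣..♣  
###,.♣♣  
###.@,♣, 
###~,..♣ 
####.,♣~ 
###...,, 
###,,,~~ 

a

####     
####     
####♣..♣ 
####,.♣♣ 
####@,,♣,
####~,..♣
#####.,♣~
####...,,
####,,,~~

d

###      
###      
###♣..♣  
###,.♣♣  
###.@,♣, 
###~,..♣ 
####.,♣~ 
###...,, 
###,,,~~ 

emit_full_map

♣..♣ 
,.♣♣ 
.@,♣,
~,..♣
#.,♣~
...,,
,,,~~

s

###      
###♣..♣  
###,.♣♣  
###.,,♣, 
###~@..♣ 
####.,♣~ 
###...,, 
###,,,~~ 
#########

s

###♣..♣  
###,.♣♣  
###.,,♣, 
###~,..♣ 
####@,♣~ 
###...,, 
###,,,~~ 
#########
#########

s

###,.♣♣  
###.,,♣, 
###~,..♣ 
####.,♣~ 
###.@.,, 
###,,,~~ 
#########
#########
#########

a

####,.♣♣ 
####.,,♣,
####~,..♣
#####.,♣~
####@..,,
####,,,~~
#########
#########
#########

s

####.,,♣,
####~,..♣
#####.,♣~
####...,,
####@,,~~
#########
#########
#########
#########

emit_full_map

♣..♣ 
,.♣♣ 
.,,♣,
~,..♣
#.,♣~
...,,
@,,~~

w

####,.♣♣ 
####.,,♣,
####~,..♣
#####.,♣~
####@..,,
####,,,~~
#########
#########
#########

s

####.,,♣,
####~,..♣
#####.,♣~
####...,,
####@,,~~
#########
#########
#########
#########


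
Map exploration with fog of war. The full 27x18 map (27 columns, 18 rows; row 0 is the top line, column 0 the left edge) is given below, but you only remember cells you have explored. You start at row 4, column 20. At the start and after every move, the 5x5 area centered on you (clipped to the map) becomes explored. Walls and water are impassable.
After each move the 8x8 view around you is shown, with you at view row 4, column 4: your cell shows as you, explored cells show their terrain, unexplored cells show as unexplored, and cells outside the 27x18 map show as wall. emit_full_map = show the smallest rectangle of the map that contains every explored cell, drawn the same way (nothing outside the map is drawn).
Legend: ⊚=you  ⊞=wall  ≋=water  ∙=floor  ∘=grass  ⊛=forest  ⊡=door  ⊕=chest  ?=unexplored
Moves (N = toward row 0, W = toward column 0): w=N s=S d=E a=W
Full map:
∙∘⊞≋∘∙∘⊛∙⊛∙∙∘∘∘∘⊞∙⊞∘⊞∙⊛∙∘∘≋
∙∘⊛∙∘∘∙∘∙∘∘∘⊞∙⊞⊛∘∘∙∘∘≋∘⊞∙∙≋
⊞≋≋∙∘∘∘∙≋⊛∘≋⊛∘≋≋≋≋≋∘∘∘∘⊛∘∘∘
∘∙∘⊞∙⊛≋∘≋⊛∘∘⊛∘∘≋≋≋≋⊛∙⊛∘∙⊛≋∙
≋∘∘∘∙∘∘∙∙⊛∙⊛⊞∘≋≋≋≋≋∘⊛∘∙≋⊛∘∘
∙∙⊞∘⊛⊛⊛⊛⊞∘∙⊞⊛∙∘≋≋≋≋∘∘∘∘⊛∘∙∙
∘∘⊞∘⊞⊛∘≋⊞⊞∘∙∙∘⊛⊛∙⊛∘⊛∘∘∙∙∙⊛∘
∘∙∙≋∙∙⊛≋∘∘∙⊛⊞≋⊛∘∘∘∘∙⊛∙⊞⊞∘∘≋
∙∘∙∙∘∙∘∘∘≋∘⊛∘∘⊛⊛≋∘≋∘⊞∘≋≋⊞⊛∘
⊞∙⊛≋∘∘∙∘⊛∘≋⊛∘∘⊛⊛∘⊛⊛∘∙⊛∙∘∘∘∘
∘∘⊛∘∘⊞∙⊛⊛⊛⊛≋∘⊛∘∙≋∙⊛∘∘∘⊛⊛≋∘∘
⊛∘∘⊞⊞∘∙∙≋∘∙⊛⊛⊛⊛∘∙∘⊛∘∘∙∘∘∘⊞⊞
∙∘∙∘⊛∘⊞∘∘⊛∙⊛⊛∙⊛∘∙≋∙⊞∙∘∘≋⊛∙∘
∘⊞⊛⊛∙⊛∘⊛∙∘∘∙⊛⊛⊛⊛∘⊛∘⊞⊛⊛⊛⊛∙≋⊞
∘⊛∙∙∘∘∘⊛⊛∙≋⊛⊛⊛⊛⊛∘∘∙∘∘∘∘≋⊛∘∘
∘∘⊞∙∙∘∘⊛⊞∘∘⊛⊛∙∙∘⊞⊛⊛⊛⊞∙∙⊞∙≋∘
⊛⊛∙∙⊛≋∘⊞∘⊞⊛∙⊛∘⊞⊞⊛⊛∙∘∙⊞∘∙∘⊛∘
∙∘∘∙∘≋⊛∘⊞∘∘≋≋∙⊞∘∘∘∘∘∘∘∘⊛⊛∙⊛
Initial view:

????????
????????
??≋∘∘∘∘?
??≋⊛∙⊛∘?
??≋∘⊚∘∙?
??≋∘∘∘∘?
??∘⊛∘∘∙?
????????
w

⊞⊞⊞⊞⊞⊞⊞⊞
????????
??∙∘∘≋∘?
??≋∘∘∘∘?
??≋⊛⊚⊛∘?
??≋∘⊛∘∙?
??≋∘∘∘∘?
??∘⊛∘∘∙?

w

⊞⊞⊞⊞⊞⊞⊞⊞
⊞⊞⊞⊞⊞⊞⊞⊞
??⊞∘⊞∙⊛?
??∙∘∘≋∘?
??≋∘⊚∘∘?
??≋⊛∙⊛∘?
??≋∘⊛∘∙?
??≋∘∘∘∘?

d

⊞⊞⊞⊞⊞⊞⊞⊞
⊞⊞⊞⊞⊞⊞⊞⊞
?⊞∘⊞∙⊛∙?
?∙∘∘≋∘⊞?
?≋∘∘⊚∘⊛?
?≋⊛∙⊛∘∙?
?≋∘⊛∘∙≋?
?≋∘∘∘∘??

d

⊞⊞⊞⊞⊞⊞⊞⊞
⊞⊞⊞⊞⊞⊞⊞⊞
⊞∘⊞∙⊛∙∘?
∙∘∘≋∘⊞∙?
≋∘∘∘⊚⊛∘?
≋⊛∙⊛∘∙⊛?
≋∘⊛∘∙≋⊛?
≋∘∘∘∘???

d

⊞⊞⊞⊞⊞⊞⊞⊞
⊞⊞⊞⊞⊞⊞⊞⊞
∘⊞∙⊛∙∘∘?
∘∘≋∘⊞∙∙?
∘∘∘∘⊚∘∘?
⊛∙⊛∘∙⊛≋?
∘⊛∘∙≋⊛∘?
∘∘∘∘????

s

⊞⊞⊞⊞⊞⊞⊞⊞
∘⊞∙⊛∙∘∘?
∘∘≋∘⊞∙∙?
∘∘∘∘⊛∘∘?
⊛∙⊛∘⊚⊛≋?
∘⊛∘∙≋⊛∘?
∘∘∘∘⊛∘∙?
⊛∘∘∙????

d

⊞⊞⊞⊞⊞⊞⊞⊞
⊞∙⊛∙∘∘?⊞
∘≋∘⊞∙∙≋⊞
∘∘∘⊛∘∘∘⊞
∙⊛∘∙⊚≋∙⊞
⊛∘∙≋⊛∘∘⊞
∘∘∘⊛∘∙∙⊞
∘∘∙????⊞

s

⊞∙⊛∙∘∘?⊞
∘≋∘⊞∙∙≋⊞
∘∘∘⊛∘∘∘⊞
∙⊛∘∙⊛≋∙⊞
⊛∘∙≋⊚∘∘⊞
∘∘∘⊛∘∙∙⊞
∘∘∙∙∙⊛∘⊞
???????⊞

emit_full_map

⊞∘⊞∙⊛∙∘∘?
∙∘∘≋∘⊞∙∙≋
≋∘∘∘∘⊛∘∘∘
≋⊛∙⊛∘∙⊛≋∙
≋∘⊛∘∙≋⊚∘∘
≋∘∘∘∘⊛∘∙∙
∘⊛∘∘∙∙∙⊛∘

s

∘≋∘⊞∙∙≋⊞
∘∘∘⊛∘∘∘⊞
∙⊛∘∙⊛≋∙⊞
⊛∘∙≋⊛∘∘⊞
∘∘∘⊛⊚∙∙⊞
∘∘∙∙∙⊛∘⊞
??⊞⊞∘∘≋⊞
???????⊞

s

∘∘∘⊛∘∘∘⊞
∙⊛∘∙⊛≋∙⊞
⊛∘∙≋⊛∘∘⊞
∘∘∘⊛∘∙∙⊞
∘∘∙∙⊚⊛∘⊞
??⊞⊞∘∘≋⊞
??≋≋⊞⊛∘⊞
???????⊞

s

∙⊛∘∙⊛≋∙⊞
⊛∘∙≋⊛∘∘⊞
∘∘∘⊛∘∙∙⊞
∘∘∙∙∙⊛∘⊞
??⊞⊞⊚∘≋⊞
??≋≋⊞⊛∘⊞
??∙∘∘∘∘⊞
???????⊞

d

⊛∘∙⊛≋∙⊞⊞
∘∙≋⊛∘∘⊞⊞
∘∘⊛∘∙∙⊞⊞
∘∙∙∙⊛∘⊞⊞
?⊞⊞∘⊚≋⊞⊞
?≋≋⊞⊛∘⊞⊞
?∙∘∘∘∘⊞⊞
??????⊞⊞

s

∘∙≋⊛∘∘⊞⊞
∘∘⊛∘∙∙⊞⊞
∘∙∙∙⊛∘⊞⊞
?⊞⊞∘∘≋⊞⊞
?≋≋⊞⊚∘⊞⊞
?∙∘∘∘∘⊞⊞
??⊛≋∘∘⊞⊞
??????⊞⊞

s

∘∘⊛∘∙∙⊞⊞
∘∙∙∙⊛∘⊞⊞
?⊞⊞∘∘≋⊞⊞
?≋≋⊞⊛∘⊞⊞
?∙∘∘⊚∘⊞⊞
??⊛≋∘∘⊞⊞
??∘∘⊞⊞⊞⊞
??????⊞⊞

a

∘∘∘⊛∘∙∙⊞
∘∘∙∙∙⊛∘⊞
??⊞⊞∘∘≋⊞
??≋≋⊞⊛∘⊞
??∙∘⊚∘∘⊞
??⊛⊛≋∘∘⊞
??∘∘∘⊞⊞⊞
???????⊞

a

∘∘∘∘⊛∘∙∙
⊛∘∘∙∙∙⊛∘
??∙⊞⊞∘∘≋
??∘≋≋⊞⊛∘
??⊛∙⊚∘∘∘
??∘⊛⊛≋∘∘
??∙∘∘∘⊞⊞
????????

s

⊛∘∘∙∙∙⊛∘
??∙⊞⊞∘∘≋
??∘≋≋⊞⊛∘
??⊛∙∘∘∘∘
??∘⊛⊚≋∘∘
??∙∘∘∘⊞⊞
??∘∘≋⊛∙?
????????

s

??∙⊞⊞∘∘≋
??∘≋≋⊞⊛∘
??⊛∙∘∘∘∘
??∘⊛⊛≋∘∘
??∙∘⊚∘⊞⊞
??∘∘≋⊛∙?
??⊛⊛⊛∙≋?
????????

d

?∙⊞⊞∘∘≋⊞
?∘≋≋⊞⊛∘⊞
?⊛∙∘∘∘∘⊞
?∘⊛⊛≋∘∘⊞
?∙∘∘⊚⊞⊞⊞
?∘∘≋⊛∙∘⊞
?⊛⊛⊛∙≋⊞⊞
???????⊞

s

?∘≋≋⊞⊛∘⊞
?⊛∙∘∘∘∘⊞
?∘⊛⊛≋∘∘⊞
?∙∘∘∘⊞⊞⊞
?∘∘≋⊚∙∘⊞
?⊛⊛⊛∙≋⊞⊞
??∘≋⊛∘∘⊞
???????⊞

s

?⊛∙∘∘∘∘⊞
?∘⊛⊛≋∘∘⊞
?∙∘∘∘⊞⊞⊞
?∘∘≋⊛∙∘⊞
?⊛⊛⊛⊚≋⊞⊞
??∘≋⊛∘∘⊞
??∙⊞∙≋∘⊞
???????⊞

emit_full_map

⊞∘⊞∙⊛∙∘∘?
∙∘∘≋∘⊞∙∙≋
≋∘∘∘∘⊛∘∘∘
≋⊛∙⊛∘∙⊛≋∙
≋∘⊛∘∙≋⊛∘∘
≋∘∘∘∘⊛∘∙∙
∘⊛∘∘∙∙∙⊛∘
???∙⊞⊞∘∘≋
???∘≋≋⊞⊛∘
???⊛∙∘∘∘∘
???∘⊛⊛≋∘∘
???∙∘∘∘⊞⊞
???∘∘≋⊛∙∘
???⊛⊛⊛⊚≋⊞
????∘≋⊛∘∘
????∙⊞∙≋∘

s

?∘⊛⊛≋∘∘⊞
?∙∘∘∘⊞⊞⊞
?∘∘≋⊛∙∘⊞
?⊛⊛⊛∙≋⊞⊞
??∘≋⊚∘∘⊞
??∙⊞∙≋∘⊞
??∘∙∘⊛∘⊞
???????⊞

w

?⊛∙∘∘∘∘⊞
?∘⊛⊛≋∘∘⊞
?∙∘∘∘⊞⊞⊞
?∘∘≋⊛∙∘⊞
?⊛⊛⊛⊚≋⊞⊞
??∘≋⊛∘∘⊞
??∙⊞∙≋∘⊞
??∘∙∘⊛∘⊞

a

??⊛∙∘∘∘∘
??∘⊛⊛≋∘∘
??∙∘∘∘⊞⊞
??∘∘≋⊛∙∘
??⊛⊛⊚∙≋⊞
??∘∘≋⊛∘∘
??∙∙⊞∙≋∘
???∘∙∘⊛∘

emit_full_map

⊞∘⊞∙⊛∙∘∘?
∙∘∘≋∘⊞∙∙≋
≋∘∘∘∘⊛∘∘∘
≋⊛∙⊛∘∙⊛≋∙
≋∘⊛∘∙≋⊛∘∘
≋∘∘∘∘⊛∘∙∙
∘⊛∘∘∙∙∙⊛∘
???∙⊞⊞∘∘≋
???∘≋≋⊞⊛∘
???⊛∙∘∘∘∘
???∘⊛⊛≋∘∘
???∙∘∘∘⊞⊞
???∘∘≋⊛∙∘
???⊛⊛⊚∙≋⊞
???∘∘≋⊛∘∘
???∙∙⊞∙≋∘
????∘∙∘⊛∘


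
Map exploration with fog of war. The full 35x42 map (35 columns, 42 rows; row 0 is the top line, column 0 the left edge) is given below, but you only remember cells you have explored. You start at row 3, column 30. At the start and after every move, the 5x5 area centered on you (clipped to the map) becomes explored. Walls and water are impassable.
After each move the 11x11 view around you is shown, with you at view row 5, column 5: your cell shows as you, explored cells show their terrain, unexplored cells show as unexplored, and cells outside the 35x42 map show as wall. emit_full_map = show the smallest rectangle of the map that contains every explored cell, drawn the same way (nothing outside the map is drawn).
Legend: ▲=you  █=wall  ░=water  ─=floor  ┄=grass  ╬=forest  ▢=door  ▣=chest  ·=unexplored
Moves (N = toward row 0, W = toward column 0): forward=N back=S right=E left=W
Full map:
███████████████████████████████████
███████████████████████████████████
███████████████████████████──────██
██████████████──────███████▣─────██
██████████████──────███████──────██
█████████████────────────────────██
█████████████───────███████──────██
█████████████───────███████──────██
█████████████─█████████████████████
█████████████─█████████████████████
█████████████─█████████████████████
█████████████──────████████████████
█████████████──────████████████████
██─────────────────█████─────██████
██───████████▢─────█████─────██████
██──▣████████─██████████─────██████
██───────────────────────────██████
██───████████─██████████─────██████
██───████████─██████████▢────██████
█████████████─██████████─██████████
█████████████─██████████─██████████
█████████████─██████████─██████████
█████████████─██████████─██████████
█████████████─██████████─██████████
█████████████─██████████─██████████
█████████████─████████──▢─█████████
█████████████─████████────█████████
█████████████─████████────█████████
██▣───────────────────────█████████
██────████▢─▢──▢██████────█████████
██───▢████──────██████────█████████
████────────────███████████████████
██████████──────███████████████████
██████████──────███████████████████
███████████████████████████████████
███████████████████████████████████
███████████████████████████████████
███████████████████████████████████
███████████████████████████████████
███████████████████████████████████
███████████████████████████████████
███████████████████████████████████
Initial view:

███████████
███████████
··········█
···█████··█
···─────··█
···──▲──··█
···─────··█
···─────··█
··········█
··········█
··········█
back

███████████
··········█
···█████··█
···─────··█
···─────··█
···──▲──··█
···─────··█
···─────··█
··········█
··········█
··········█

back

··········█
···█████··█
···─────··█
···─────··█
···─────··█
···──▲──··█
···─────··█
···─────··█
··········█
··········█
··········█

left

···········
····█████··
····─────··
···▣─────··
···──────··
···──▲───··
···──────··
···──────··
···········
···········
···········

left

···········
·····█████·
·····─────·
···█▣─────·
···█──────·
···──▲────·
···█──────·
···█──────·
···········
···········
···········

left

···········
······█████
······─────
···██▣─────
···██──────
···──▲─────
···██──────
···██──────
···········
···········
···········

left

···········
·······████
·······────
···███▣────
···███─────
···──▲─────
···███─────
···███─────
···········
···········
···········

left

···········
········███
········───
···████▣───
···████────
···──▲─────
···████────
···████────
···········
···········
···········

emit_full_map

·····█████
·····─────
████▣─────
████──────
──▲───────
████──────
████──────

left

···········
·········██
·········──
···█████▣──
···█████───
···──▲─────
···█████───
···█████───
···········
···········
···········

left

···········
··········█
··········─
···██████▣─
···██████──
···──▲─────
···██████──
···██████──
···········
···········
···········

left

···········
···········
···········
···███████▣
···███████─
···──▲─────
···███████─
···███████─
···········
···········
···········

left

···········
···········
···········
···─███████
···─███████
···──▲─────
···─███████
···─███████
···········
···········
···········

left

···········
···········
···········
···──██████
···──██████
···──▲─────
···──██████
···──██████
···········
···········
···········

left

···········
···········
···········
···───█████
···───█████
···──▲─────
···───█████
···───█████
···········
···········
···········

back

···········
···········
···───█████
···───█████
···────────
···──▲█████
···───█████
···█████···
···········
···········
···········

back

···········
···───█████
···───█████
···────────
···───█████
···──▲█████
···█████···
···█████···
···········
···········
···········

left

···········
····───████
····───████
···────────
···────████
···──▲─████
···██████··
···██████··
···········
···········
···········

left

···········
·····───███
·····───███
···────────
···─────███
···──▲──███
···███████·
···███████·
···········
···········
···········

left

···········
······───██
······───██
···────────
···──────██
···──▲───██
···████████
···████████
···········
···········
···········

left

···········
·······───█
·······───█
···────────
···───────█
···──▲────█
···─███████
···─███████
···········
···········
···········

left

···········
········───
········───
···█───────
···█───────
···█─▲─────
···█─██████
···█─██████
···········
···········
···········

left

···········
·········──
·········──
···██──────
···██──────
···██▲─────
···██─█████
···██─█████
···········
···········
···········

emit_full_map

·················█████
·················─────
······───███████▣─────
······───███████──────
██────────────────────
██───────███████──────
██▲──────███████──────
██─████████···········
██─████████···········

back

·········──
·········──
···██──────
···██──────
···██──────
···██▲█████
···██─█████
···██─██···
···········
···········
···········

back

·········──
···██──────
···██──────
···██──────
···██─█████
···██▲█████
···██─██···
···██───···
···········
···········
···········

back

···██──────
···██──────
···██──────
···██─█████
···██─█████
···██▲██···
···██───···
···██───···
···········
···········
···········

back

···██──────
···██──────
···██─█████
···██─█████
···██─██···
···██▲──···
···██───···
···─────···
···········
···········
···········

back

···██──────
···██─█████
···██─█████
···██─██···
···██───···
···██▲──···
···─────···
···██▢──···
···········
···········
···········

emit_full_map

·················█████
·················─────
······───███████▣─────
······───███████──────
██────────────────────
██───────███████──────
██───────███████──────
██─████████···········
██─████████···········
██─██·················
██───·················
██▲──·················
─────·················
██▢──·················
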